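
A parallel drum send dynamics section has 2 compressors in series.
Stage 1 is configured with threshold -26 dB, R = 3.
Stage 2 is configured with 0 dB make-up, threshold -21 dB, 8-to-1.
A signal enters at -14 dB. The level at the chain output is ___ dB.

-22 dB

Stage 1: overshoot 12 dB → 12/3 = 4 dB → -22 dB.
Stage 2: -22 dB is at or below the -21 dB threshold — no compression; output -22 dB.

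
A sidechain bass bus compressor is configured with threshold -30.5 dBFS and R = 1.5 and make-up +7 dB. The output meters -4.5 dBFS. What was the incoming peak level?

-2 dBFS

Before make-up, the level was -4.5 − 7 = -11.5 dBFS.
Post-compression overshoot = -11.5 − (-30.5) = 19 dB.
Undo the ratio: input overshoot = 19 × 1.5 = 28.5 dB, giving input = -2 dBFS.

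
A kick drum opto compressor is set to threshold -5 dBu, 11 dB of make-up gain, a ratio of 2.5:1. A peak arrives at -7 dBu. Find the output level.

4 dBu

-7 dBu is 2 dB below the -5 dBu threshold, so no gain reduction is applied.
Make-up gain adds 11 dB: -7 + 11 = 4 dBu.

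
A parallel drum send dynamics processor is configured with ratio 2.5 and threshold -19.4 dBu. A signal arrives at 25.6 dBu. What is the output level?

-1.4 dBu

The input is 45 dB above the -19.4 dBu threshold.
At 2.5:1 the overshoot is divided by 2.5, leaving 18 dB above threshold.
Output = -19.4 + 18 = -1.4 dBu.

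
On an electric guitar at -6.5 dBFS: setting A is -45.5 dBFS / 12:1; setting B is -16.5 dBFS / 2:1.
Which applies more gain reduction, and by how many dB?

A, by 30.75 dB

A: GR = 39 − 39/12 = 35.75 dB.
B: GR = 10 − 10/2 = 5 dB.
Difference: 30.75 dB in favour of A.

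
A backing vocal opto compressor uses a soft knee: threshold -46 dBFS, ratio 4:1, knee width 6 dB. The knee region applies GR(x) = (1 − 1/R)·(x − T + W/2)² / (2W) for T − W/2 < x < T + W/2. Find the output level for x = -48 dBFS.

-48.0625 dBFS

x − T + W/2 = -48 − (-46) + 3 = 1.
GR = (1 − 1/4) × 1² / 12 = 0.75 × 1 / 12 = 0.0625 dB.
Output = -48 − 0.0625 = -48.0625 dBFS.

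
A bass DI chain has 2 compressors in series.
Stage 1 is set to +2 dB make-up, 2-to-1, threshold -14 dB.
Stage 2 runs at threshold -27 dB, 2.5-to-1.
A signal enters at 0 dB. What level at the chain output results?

Stage 1: 0 dB is 14 dB over -14 dB; at 2:1 that becomes 7 dB over, giving -7 dB; +2 dB make-up → -5 dB.
Stage 2: -5 dB is 22 dB over -27 dB; at 2.5:1 that becomes 8.8 dB over, giving -18.2 dB.

-18.2 dB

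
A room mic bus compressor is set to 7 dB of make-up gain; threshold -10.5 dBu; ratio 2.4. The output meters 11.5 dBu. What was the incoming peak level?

Stripping the +7 dB make-up gives 4.5 dBu at the gain stage.
The compressed level sits 4.5 − (-10.5) = 15 dB over threshold.
Before 2.4:1 compression the overshoot was 15 × 2.4 = 36 dB, so input = -10.5 + 36 = 25.5 dBu.

25.5 dBu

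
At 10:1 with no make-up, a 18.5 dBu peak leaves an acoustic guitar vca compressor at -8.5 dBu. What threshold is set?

Let T be the threshold. Output overshoot = (input overshoot)/R, so -8.5 − T = (18.5 − T)/10.
10·(-8.5 − T) = 18.5 − T → 9·T = -85 − 18.5 = -103.5.
T = -103.5/9 = -11.5 dBu.

-11.5 dBu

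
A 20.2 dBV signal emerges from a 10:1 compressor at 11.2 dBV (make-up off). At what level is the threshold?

Gain reduction = 20.2 − 11.2 = 9 dB; output overshoot = GR / (R − 1) = 9 / 9 = 1 dB.
Threshold = output − output overshoot = 11.2 − 1 = 10.2 dBV.

10.2 dBV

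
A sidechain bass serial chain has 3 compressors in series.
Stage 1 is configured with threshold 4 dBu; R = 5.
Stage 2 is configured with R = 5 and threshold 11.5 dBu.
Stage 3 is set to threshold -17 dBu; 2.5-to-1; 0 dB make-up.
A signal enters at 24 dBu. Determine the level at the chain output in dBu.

Stage 1: 20 dB above 4 dBu, reduced 5:1 to 4 dB above → 8 dBu.
Stage 2: below threshold (8 ≤ 11.5); passes unchanged; output 8 dBu.
Stage 3: 8 dBu is 25 dB over -17 dBu; at 2.5:1 that becomes 10 dB over, giving -7 dBu.

-7 dBu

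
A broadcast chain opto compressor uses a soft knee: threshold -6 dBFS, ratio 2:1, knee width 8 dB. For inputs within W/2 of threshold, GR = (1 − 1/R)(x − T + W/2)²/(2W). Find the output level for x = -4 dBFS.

-5.125 dBFS

x − T + W/2 = -4 − (-6) + 4 = 6.
GR = (1 − 1/2) × 6² / 16 = 0.5 × 36 / 16 = 1.125 dB.
Output = -4 − 1.125 = -5.125 dBFS.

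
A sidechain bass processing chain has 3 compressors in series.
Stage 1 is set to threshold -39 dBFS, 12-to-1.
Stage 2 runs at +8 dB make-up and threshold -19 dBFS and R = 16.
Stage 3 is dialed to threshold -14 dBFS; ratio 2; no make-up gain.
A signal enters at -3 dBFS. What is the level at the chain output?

-28 dBFS

Stage 1: 36 dB above -39 dBFS, reduced 12:1 to 3 dB above → -36 dBFS.
Stage 2: -36 dBFS ≤ -19 dBFS, so stage 2 doesn't engage; make-up brings it to -28 dBFS.
Stage 3: -28 dBFS ≤ -14 dBFS, so stage 3 doesn't engage; output -28 dBFS.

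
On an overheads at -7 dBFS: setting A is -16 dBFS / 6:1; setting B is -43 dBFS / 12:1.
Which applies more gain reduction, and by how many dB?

A: overshoot 9 dB → output overshoot 1.5 dB → GR 7.5 dB.
B: overshoot 36 dB → output overshoot 3 dB → GR 33 dB.
B applies 25.5 dB more gain reduction.

B, by 25.5 dB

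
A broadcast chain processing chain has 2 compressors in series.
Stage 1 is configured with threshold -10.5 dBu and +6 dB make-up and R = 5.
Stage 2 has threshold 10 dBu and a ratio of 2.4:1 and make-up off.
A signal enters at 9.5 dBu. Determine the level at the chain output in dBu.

-0.5 dBu

Stage 1: overshoot 20 dB → 20/5 = 4 dB → -6.5 dBu; +6 dB make-up → -0.5 dBu.
Stage 2: below threshold (-0.5 ≤ 10); passes unchanged; output -0.5 dBu.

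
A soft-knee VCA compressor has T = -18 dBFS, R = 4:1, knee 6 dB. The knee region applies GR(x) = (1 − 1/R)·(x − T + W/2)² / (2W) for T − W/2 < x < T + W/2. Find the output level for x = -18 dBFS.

-18.5625 dBFS

x − T + W/2 = -18 − (-18) + 3 = 3.
GR = (1 − 1/4) × 3² / 12 = 0.75 × 9 / 12 = 0.5625 dB.
Output = -18 − 0.5625 = -18.5625 dBFS.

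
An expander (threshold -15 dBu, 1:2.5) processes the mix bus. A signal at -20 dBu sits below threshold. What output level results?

-27.5 dBu

The input is 5 dB below the -15 dBu threshold.
A 1:2.5 expander multiplies undershoot by 2.5: 5 × 2.5 = 12.5 dB below threshold.
Output = -15 − 12.5 = -27.5 dBu.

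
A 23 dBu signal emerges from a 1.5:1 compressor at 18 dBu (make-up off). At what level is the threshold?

Gain reduction = 23 − 18 = 5 dB; output overshoot = GR / (R − 1) = 5 / 0.5 = 10 dB.
Threshold = output − output overshoot = 18 − 10 = 8 dBu.

8 dBu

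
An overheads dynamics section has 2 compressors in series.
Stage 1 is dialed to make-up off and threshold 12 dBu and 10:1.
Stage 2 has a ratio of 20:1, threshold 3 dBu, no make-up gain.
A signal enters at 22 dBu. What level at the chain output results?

3.5 dBu

Stage 1: overshoot 10 dB → 10/10 = 1 dB → 13 dBu.
Stage 2: 13 dBu is 10 dB over 3 dBu; at 20:1 that becomes 0.5 dB over, giving 3.5 dBu.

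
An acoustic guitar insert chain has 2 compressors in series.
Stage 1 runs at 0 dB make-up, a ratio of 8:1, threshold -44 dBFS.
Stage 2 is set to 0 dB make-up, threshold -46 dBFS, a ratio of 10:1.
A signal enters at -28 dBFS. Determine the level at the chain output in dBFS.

Stage 1: overshoot 16 dB → 16/8 = 2 dB → -42 dBFS.
Stage 2: 4 dB above -46 dBFS, reduced 10:1 to 0.4 dB above → -45.6 dBFS.

-45.6 dBFS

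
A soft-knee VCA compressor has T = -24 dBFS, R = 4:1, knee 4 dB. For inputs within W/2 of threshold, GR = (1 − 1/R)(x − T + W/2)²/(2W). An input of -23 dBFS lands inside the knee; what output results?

-23.84375 dBFS

x − T + W/2 = -23 − (-24) + 2 = 3.
GR = (1 − 1/4) × 3² / 8 = 0.75 × 9 / 8 = 0.84375 dB.
Output = -23 − 0.84375 = -23.84375 dBFS.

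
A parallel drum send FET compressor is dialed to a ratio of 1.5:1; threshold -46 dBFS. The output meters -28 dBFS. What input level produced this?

-19 dBFS

The compressed level sits -28 − (-46) = 18 dB over threshold.
Undo the ratio: input overshoot = 18 × 1.5 = 27 dB, giving input = -19 dBFS.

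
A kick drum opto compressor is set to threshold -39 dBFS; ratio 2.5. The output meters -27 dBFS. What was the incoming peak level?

-9 dBFS

The compressed level sits -27 − (-39) = 12 dB over threshold.
Before 2.5:1 compression the overshoot was 12 × 2.5 = 30 dB, so input = -39 + 30 = -9 dBFS.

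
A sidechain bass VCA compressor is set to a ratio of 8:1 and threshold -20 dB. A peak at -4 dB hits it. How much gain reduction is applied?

14 dB

-4 dB exceeds the threshold by 16 dB.
A 8:1 ratio leaves 2 dB of that excess.
So the signal is attenuated by 16 − 2 = 14 dB.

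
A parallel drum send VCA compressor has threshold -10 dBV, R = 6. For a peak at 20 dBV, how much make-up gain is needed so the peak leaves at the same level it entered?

The peak compresses to -10 + 30/6 = -5 dBV.
To reach 20 dBV requires 20 − (-5) = 25 dB of make-up.

25 dB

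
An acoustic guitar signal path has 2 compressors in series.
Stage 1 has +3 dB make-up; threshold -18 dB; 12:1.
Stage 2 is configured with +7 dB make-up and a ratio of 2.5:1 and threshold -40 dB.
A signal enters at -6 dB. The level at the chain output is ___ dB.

-22.6 dB

Stage 1: 12 dB above -18 dB, reduced 12:1 to 1 dB above → -17 dB; +3 dB make-up → -14 dB.
Stage 2: overshoot 26 dB → 26/2.5 = 10.4 dB → -29.6 dB; +7 dB make-up → -22.6 dB.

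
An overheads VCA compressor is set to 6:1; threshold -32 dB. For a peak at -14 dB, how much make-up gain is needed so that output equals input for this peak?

The peak compresses to -32 + 18/6 = -29 dB.
To reach -14 dB requires -14 − (-29) = 15 dB of make-up.

15 dB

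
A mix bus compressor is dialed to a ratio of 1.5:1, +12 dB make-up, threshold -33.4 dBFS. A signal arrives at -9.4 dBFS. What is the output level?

-5.4 dBFS

The input is 24 dB above the -33.4 dBFS threshold.
At 1.5:1 the overshoot is divided by 1.5, leaving 16 dB above threshold.
That puts the output at -17.4 dBFS; make-up adds 12 dB, giving -5.4 dBFS.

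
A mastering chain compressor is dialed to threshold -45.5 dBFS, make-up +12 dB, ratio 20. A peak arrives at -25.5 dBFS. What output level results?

-32.5 dBFS

The input is 20 dB above the -45.5 dBFS threshold.
The 20 dB excess becomes 1 dB after 20:1 reduction.
That puts the output at -44.5 dBFS; make-up adds 12 dB, giving -32.5 dBFS.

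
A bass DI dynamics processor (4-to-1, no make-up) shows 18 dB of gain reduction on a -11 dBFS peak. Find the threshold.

-35 dBFS

Input is 24 dB above T (since output overshoot × R = input overshoot: (-29 − T)·4 = -11 − T gives T = -35 dBFS).
Check: -35 + (-11 − (-35))/4 = -35 + 6 = -29 dBFS. ✓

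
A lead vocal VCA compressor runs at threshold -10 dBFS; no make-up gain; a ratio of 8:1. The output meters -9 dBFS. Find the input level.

-2 dBFS

That's 1 dB above the -10 dBFS threshold.
Input overshoot = R × output overshoot = 8 dB → input = -10 + 8 = -2 dBFS.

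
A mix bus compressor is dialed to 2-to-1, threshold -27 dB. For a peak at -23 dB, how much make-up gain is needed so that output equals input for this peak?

The peak compresses to -27 + 4/2 = -25 dB.
To reach -23 dB requires -23 − (-25) = 2 dB of make-up.

2 dB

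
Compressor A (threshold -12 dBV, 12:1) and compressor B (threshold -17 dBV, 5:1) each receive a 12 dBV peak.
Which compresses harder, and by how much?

B, by 1.2 dB

A: GR = 24 − 24/12 = 22 dB.
B: GR = 29 − 29/5 = 23.2 dB.
B applies 1.2 dB more gain reduction.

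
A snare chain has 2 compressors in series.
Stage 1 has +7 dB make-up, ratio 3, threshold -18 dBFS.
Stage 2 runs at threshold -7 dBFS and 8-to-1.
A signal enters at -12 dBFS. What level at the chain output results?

Stage 1: 6 dB above -18 dBFS, reduced 3:1 to 2 dB above → -16 dBFS; +7 dB make-up → -9 dBFS.
Stage 2: below threshold (-9 ≤ -7); passes unchanged; output -9 dBFS.

-9 dBFS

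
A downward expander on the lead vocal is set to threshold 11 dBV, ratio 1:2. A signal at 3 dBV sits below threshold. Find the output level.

Undershoot = 11 − 3 = 8 dB.
At 1:2, that expands to 16 dB under threshold.
Output = 11 − 16 = -5 dBV.

-5 dBV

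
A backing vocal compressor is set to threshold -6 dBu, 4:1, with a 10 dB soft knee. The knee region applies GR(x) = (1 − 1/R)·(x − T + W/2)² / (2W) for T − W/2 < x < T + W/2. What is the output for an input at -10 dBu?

x − T + W/2 = -10 − (-6) + 5 = 1.
GR = (1 − 1/4) × 1² / 20 = 0.75 × 1 / 20 = 0.0375 dB.
Output = -10 − 0.0375 = -10.0375 dBu.

-10.0375 dBu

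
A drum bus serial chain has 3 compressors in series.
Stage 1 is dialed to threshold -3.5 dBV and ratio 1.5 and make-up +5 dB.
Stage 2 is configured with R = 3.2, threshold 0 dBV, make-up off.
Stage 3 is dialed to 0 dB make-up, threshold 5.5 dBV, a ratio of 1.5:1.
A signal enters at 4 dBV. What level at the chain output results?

2.03125 dBV

Stage 1: overshoot 7.5 dB → 7.5/1.5 = 5 dB → 1.5 dBV; +5 dB make-up → 6.5 dBV.
Stage 2: overshoot 6.5 dB → 6.5/3.2 = 2.03125 dB → 2.03125 dBV.
Stage 3: 2.03125 dBV ≤ 5.5 dBV, so stage 3 doesn't engage; output 2.03125 dBV.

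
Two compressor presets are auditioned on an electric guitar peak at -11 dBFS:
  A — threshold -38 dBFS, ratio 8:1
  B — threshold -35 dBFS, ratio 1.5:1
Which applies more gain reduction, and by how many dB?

A, by 15.625 dB

A: 27 dB over, compressed to 3.375 dB over, so 23.625 dB of GR.
B: 24 dB over, compressed to 16 dB over, so 8 dB of GR.
A applies 15.625 dB more gain reduction.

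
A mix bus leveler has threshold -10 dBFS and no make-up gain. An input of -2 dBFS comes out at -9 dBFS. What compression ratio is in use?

8:1

Input overshoot = -2 − (-10) = 8 dB; output overshoot = -9 − (-10) = 1 dB.
Ratio = 8 / 1 = 8.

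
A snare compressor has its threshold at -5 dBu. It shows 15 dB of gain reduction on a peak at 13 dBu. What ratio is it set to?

6:1

Input overshoot = 13 − (-5) = 18 dB.
Output overshoot = 18 − 15 = 3 dB.
Ratio = input overshoot / output overshoot = 18 / 3 = 6.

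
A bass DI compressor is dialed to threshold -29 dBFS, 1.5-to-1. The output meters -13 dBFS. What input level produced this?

Post-compression overshoot = -13 − (-29) = 16 dB.
Before 1.5:1 compression the overshoot was 16 × 1.5 = 24 dB, so input = -29 + 24 = -5 dBFS.

-5 dBFS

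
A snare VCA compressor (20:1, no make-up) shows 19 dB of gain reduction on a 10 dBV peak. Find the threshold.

-10 dBV

Input is 20 dB above T (since output overshoot × R = input overshoot: (-9 − T)·20 = 10 − T gives T = -10 dBV).
Check: -10 + (10 − (-10))/20 = -10 + 1 = -9 dBV. ✓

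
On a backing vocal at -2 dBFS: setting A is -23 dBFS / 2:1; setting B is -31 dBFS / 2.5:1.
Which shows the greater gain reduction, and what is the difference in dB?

B, by 6.9 dB

A: overshoot 21 dB → output overshoot 10.5 dB → GR 10.5 dB.
B: overshoot 29 dB → output overshoot 11.6 dB → GR 17.4 dB.
Difference: 6.9 dB in favour of B.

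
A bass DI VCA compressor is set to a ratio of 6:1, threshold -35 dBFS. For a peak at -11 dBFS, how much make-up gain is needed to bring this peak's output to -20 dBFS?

11 dB

The peak compresses to -35 + 24/6 = -31 dBFS.
To reach -20 dBFS requires -20 − (-31) = 11 dB of make-up.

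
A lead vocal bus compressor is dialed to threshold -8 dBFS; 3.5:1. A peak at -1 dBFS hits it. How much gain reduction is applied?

5 dB

The signal is 7 dB above threshold.
At 3.5:1, output sits 7/3.5 = 2 dB above threshold.
So the signal is attenuated by 7 − 2 = 5 dB.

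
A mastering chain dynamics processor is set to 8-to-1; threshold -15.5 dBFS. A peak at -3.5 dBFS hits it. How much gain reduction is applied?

10.5 dB

The signal is 12 dB above threshold.
A 8:1 ratio leaves 1.5 dB of that excess.
Gain reduction = 12 − 1.5 = 10.5 dB.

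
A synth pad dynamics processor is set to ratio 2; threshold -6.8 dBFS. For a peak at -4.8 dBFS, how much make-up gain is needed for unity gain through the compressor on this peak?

Without make-up, output = threshold + overshoot/2 = -6.8 + 1 = -5.8 dBFS.
Gap to target: 1 dB.

1 dB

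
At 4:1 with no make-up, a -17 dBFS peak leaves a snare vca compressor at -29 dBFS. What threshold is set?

-33 dBFS

Let T be the threshold. Output overshoot = (input overshoot)/R, so -29 − T = (-17 − T)/4.
4·(-29 − T) = -17 − T → 3·T = -116 − (-17) = -99.
T = -99/3 = -33 dBFS.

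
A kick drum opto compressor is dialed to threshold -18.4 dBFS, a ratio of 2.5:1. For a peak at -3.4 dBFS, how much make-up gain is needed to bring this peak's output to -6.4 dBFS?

6 dB

The peak compresses to -18.4 + 15/2.5 = -12.4 dBFS.
To reach -6.4 dBFS requires -6.4 − (-12.4) = 6 dB of make-up.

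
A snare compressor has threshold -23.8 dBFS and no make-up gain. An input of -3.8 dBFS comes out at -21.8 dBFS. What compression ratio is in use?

Input overshoot = -3.8 − (-23.8) = 20 dB; output overshoot = -21.8 − (-23.8) = 2 dB.
Ratio = 20 / 2 = 10.

10:1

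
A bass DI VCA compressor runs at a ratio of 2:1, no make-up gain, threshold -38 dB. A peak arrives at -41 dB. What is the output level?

-41 dB

-41 dB is 3 dB below the -38 dB threshold, so no gain reduction is applied.
Output = input = -41 dB.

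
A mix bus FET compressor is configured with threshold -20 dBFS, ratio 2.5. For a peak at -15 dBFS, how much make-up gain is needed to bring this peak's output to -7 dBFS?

11 dB

Without make-up, output = threshold + overshoot/2.5 = -20 + 2 = -18 dBFS.
Gap to target: 11 dB.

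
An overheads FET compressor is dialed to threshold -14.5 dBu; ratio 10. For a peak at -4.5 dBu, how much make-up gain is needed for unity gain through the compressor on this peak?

9 dB

Overshoot 10 dB → 10/10 = 1 dB after compression, so the compressed level is -14.5 + 1 = -13.5 dBu.
Make-up = target − compressed = -4.5 − (-13.5) = 9 dB.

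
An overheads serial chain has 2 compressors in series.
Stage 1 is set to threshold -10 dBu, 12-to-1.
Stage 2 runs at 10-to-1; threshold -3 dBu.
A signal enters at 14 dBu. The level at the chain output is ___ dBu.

-8 dBu

Stage 1: 14 dBu is 24 dB over -10 dBu; at 12:1 that becomes 2 dB over, giving -8 dBu.
Stage 2: below threshold (-8 ≤ -3); passes unchanged; output -8 dBu.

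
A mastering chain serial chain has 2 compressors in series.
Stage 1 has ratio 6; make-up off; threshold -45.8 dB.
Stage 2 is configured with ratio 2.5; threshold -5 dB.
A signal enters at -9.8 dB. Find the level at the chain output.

-39.8 dB

Stage 1: 36 dB above -45.8 dB, reduced 6:1 to 6 dB above → -39.8 dB.
Stage 2: below threshold (-39.8 ≤ -5); passes unchanged; output -39.8 dB.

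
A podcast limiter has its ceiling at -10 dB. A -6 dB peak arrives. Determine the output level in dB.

-10 dB

The limiter clamps the peak to its -10 dB ceiling.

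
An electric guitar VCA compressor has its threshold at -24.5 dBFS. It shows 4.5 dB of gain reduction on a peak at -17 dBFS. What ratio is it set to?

2.5:1

Input overshoot = -17 − (-24.5) = 7.5 dB.
Output overshoot = 7.5 − 4.5 = 3 dB.
Ratio = input overshoot / output overshoot = 7.5 / 3 = 2.5.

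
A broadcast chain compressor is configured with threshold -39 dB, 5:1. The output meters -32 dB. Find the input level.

-4 dB

That's 7 dB above the -39 dB threshold.
Undo the ratio: input overshoot = 7 × 5 = 35 dB, giving input = -4 dB.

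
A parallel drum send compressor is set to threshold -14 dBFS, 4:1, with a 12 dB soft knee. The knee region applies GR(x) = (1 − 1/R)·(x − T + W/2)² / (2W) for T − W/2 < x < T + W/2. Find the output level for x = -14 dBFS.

x − T + W/2 = -14 − (-14) + 6 = 6.
GR = (1 − 1/4) × 6² / 24 = 0.75 × 36 / 24 = 1.125 dB.
Output = -14 − 1.125 = -15.125 dBFS.

-15.125 dBFS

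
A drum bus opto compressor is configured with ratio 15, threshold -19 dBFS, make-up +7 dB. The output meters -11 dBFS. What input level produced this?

Stripping the +7 dB make-up gives -18 dBFS at the gain stage.
Post-compression overshoot = -18 − (-19) = 1 dB.
Undo the ratio: input overshoot = 1 × 15 = 15 dB, giving input = -4 dBFS.

-4 dBFS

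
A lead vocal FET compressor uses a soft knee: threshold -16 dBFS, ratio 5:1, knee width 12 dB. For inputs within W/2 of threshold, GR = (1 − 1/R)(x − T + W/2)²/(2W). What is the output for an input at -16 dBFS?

x − T + W/2 = -16 − (-16) + 6 = 6.
GR = (1 − 1/5) × 6² / 24 = 0.8 × 36 / 24 = 1.2 dB.
Output = -16 − 1.2 = -17.2 dBFS.

-17.2 dBFS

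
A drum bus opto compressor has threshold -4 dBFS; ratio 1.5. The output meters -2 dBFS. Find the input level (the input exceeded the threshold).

That's 2 dB above the -4 dBFS threshold.
Input overshoot = R × output overshoot = 3 dB → input = -4 + 3 = -1 dBFS.

-1 dBFS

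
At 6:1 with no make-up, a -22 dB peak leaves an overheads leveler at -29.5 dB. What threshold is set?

-31 dB

Input is 9 dB above T (since output overshoot × R = input overshoot: (-29.5 − T)·6 = -22 − T gives T = -31 dB).
Check: -31 + (-22 − (-31))/6 = -31 + 1.5 = -29.5 dB. ✓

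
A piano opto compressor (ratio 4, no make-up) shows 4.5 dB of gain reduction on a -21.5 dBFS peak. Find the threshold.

-27.5 dBFS

Gain reduction = -21.5 − (-26) = 4.5 dB; output overshoot = GR / (R − 1) = 4.5 / 3 = 1.5 dB.
Threshold = output − output overshoot = -26 − 1.5 = -27.5 dBFS.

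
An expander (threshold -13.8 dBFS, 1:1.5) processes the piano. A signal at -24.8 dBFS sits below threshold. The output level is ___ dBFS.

Undershoot = (-13.8) − (-24.8) = 11 dB.
At 1:1.5, that expands to 16.5 dB under threshold.
Output = -13.8 − 16.5 = -30.3 dBFS.

-30.3 dBFS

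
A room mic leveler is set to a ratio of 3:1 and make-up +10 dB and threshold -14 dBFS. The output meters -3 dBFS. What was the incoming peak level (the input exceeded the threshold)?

-11 dBFS

Before make-up, the level was -3 − 10 = -13 dBFS.
The compressed level sits -13 − (-14) = 1 dB over threshold.
Before 3:1 compression the overshoot was 1 × 3 = 3 dB, so input = -14 + 3 = -11 dBFS.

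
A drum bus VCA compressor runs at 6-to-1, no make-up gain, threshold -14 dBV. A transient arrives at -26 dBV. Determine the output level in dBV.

-26 dBV is 12 dB below the -14 dBV threshold, so no gain reduction is applied.
Output = input = -26 dBV.

-26 dBV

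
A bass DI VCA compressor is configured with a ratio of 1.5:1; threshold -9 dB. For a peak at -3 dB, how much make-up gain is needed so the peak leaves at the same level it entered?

2 dB

Overshoot 6 dB → 6/1.5 = 4 dB after compression, so the compressed level is -9 + 4 = -5 dB.
Make-up = target − compressed = -3 − (-5) = 2 dB.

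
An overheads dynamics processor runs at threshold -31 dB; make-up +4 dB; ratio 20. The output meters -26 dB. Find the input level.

Stripping the +4 dB make-up gives -30 dB at the gain stage.
The compressed level sits -30 − (-31) = 1 dB over threshold.
Undo the ratio: input overshoot = 1 × 20 = 20 dB, giving input = -11 dB.

-11 dB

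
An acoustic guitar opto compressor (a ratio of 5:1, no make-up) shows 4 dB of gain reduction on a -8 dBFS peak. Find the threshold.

Let T be the threshold. Output overshoot = (input overshoot)/R, so -12 − T = (-8 − T)/5.
5·(-12 − T) = -8 − T → 4·T = -60 − (-8) = -52.
T = -52/4 = -13 dBFS.

-13 dBFS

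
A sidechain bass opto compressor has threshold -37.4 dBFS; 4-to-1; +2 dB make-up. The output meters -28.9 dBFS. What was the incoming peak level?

-11.4 dBFS

Stripping the +2 dB make-up gives -30.9 dBFS at the gain stage.
The compressed level sits -30.9 − (-37.4) = 6.5 dB over threshold.
Before 4:1 compression the overshoot was 6.5 × 4 = 26 dB, so input = -37.4 + 26 = -11.4 dBFS.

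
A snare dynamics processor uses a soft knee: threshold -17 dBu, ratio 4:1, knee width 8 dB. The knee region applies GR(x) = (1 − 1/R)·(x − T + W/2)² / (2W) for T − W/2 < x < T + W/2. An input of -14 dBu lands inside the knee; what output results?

x − T + W/2 = -14 − (-17) + 4 = 7.
GR = (1 − 1/4) × 7² / 16 = 0.75 × 49 / 16 = 2.296875 dB.
Output = -14 − 2.296875 = -16.296875 dBu.

-16.296875 dBu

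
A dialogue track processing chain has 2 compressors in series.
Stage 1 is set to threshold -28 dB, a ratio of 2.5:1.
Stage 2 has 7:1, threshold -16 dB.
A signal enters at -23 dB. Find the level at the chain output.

Stage 1: overshoot 5 dB → 5/2.5 = 2 dB → -26 dB.
Stage 2: below threshold (-26 ≤ -16); passes unchanged; output -26 dB.

-26 dB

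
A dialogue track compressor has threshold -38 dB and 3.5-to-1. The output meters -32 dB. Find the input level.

The compressed level sits -32 − (-38) = 6 dB over threshold.
Undo the ratio: input overshoot = 6 × 3.5 = 21 dB, giving input = -17 dB.

-17 dB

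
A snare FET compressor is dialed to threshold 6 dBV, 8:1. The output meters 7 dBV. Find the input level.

That's 1 dB above the 6 dBV threshold.
Undo the ratio: input overshoot = 1 × 8 = 8 dB, giving input = 14 dBV.

14 dBV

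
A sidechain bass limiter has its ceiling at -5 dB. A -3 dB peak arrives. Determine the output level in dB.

-5 dB

A brickwall limiter is an ∞:1 compressor: any input above the ceiling is clamped to -5 dB.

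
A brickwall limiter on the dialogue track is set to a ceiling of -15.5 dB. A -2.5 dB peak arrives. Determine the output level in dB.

-15.5 dB

At ∞:1, everything above -15.5 dB is held at the ceiling.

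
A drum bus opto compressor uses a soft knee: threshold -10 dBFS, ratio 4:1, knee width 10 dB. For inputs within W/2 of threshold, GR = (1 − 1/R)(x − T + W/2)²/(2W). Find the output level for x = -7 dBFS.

x − T + W/2 = -7 − (-10) + 5 = 8.
GR = (1 − 1/4) × 8² / 20 = 0.75 × 64 / 20 = 2.4 dB.
Output = -7 − 2.4 = -9.4 dBFS.

-9.4 dBFS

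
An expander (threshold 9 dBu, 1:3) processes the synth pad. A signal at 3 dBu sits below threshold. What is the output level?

Below threshold, a 1:3 expander applies gain = (3−1)×(T − x) of attenuation.
(3−1) × 6 = 12 dB, so output = 3 − 12 = -9 dBu.

-9 dBu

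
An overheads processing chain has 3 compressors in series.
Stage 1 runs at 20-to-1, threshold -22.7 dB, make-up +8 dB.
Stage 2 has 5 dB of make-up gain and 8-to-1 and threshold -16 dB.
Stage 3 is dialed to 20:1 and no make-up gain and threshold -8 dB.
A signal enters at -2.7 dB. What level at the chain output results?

Stage 1: 20 dB above -22.7 dB, reduced 20:1 to 1 dB above → -21.7 dB; +8 dB make-up → -13.7 dB.
Stage 2: overshoot 2.3 dB → 2.3/8 = 0.2875 dB → -15.7125 dB; +5 dB make-up → -10.7125 dB.
Stage 3: -10.7125 dB ≤ -8 dB, so stage 3 doesn't engage; output -10.7125 dB.

-10.7125 dB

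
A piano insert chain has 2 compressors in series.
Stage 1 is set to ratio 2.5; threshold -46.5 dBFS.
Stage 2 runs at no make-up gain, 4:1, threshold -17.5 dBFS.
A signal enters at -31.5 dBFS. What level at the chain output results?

Stage 1: -31.5 dBFS is 15 dB over -46.5 dBFS; at 2.5:1 that becomes 6 dB over, giving -40.5 dBFS.
Stage 2: -40.5 dBFS ≤ -17.5 dBFS, so stage 2 doesn't engage; output -40.5 dBFS.

-40.5 dBFS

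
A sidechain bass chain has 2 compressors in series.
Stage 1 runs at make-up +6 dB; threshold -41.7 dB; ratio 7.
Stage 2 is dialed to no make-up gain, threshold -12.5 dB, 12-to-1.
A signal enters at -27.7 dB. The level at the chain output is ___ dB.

-33.7 dB

Stage 1: overshoot 14 dB → 14/7 = 2 dB → -39.7 dB; +6 dB make-up → -33.7 dB.
Stage 2: -33.7 dB is at or below the -12.5 dB threshold — no compression; output -33.7 dB.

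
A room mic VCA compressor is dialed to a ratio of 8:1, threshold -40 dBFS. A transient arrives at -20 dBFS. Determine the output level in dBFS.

The input is 20 dB above the -40 dBFS threshold.
8:1 compression reduces that to 20/8 = 2.5 dB over.
So the level is -40 + 2.5 = -37.5 dBFS.

-37.5 dBFS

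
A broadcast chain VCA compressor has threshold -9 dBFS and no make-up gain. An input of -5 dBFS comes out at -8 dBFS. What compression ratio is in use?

4:1

Input overshoot = -5 − (-9) = 4 dB; output overshoot = -8 − (-9) = 1 dB.
Ratio = 4 / 1 = 4.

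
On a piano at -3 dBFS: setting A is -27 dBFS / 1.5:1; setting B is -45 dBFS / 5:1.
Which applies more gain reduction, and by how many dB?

A: GR = 24 − 24/1.5 = 8 dB.
B: GR = 42 − 42/5 = 33.6 dB.
Difference: 25.6 dB in favour of B.

B, by 25.6 dB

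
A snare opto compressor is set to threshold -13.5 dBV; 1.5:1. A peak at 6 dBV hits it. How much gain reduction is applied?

The signal is 19.5 dB above threshold.
A 1.5:1 ratio leaves 13 dB of that excess.
So the signal is attenuated by 19.5 − 13 = 6.5 dB.

6.5 dB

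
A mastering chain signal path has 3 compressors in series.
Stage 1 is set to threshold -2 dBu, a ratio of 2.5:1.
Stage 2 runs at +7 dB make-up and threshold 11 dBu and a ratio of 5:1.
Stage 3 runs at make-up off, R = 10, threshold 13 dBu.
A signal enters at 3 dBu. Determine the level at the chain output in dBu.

Stage 1: 5 dB above -2 dBu, reduced 2.5:1 to 2 dB above → 0 dBu.
Stage 2: 0 dBu is at or below the 11 dBu threshold — no compression; make-up brings it to 7 dBu.
Stage 3: 7 dBu is at or below the 13 dBu threshold — no compression; output 7 dBu.

7 dBu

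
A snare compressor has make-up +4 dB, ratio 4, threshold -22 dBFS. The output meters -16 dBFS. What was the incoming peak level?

Before make-up, the level was -16 − 4 = -20 dBFS.
That's 2 dB above the -22 dBFS threshold.
Before 4:1 compression the overshoot was 2 × 4 = 8 dB, so input = -22 + 8 = -14 dBFS.

-14 dBFS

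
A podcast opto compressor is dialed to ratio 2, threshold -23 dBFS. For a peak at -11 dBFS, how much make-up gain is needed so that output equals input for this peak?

Overshoot 12 dB → 12/2 = 6 dB after compression, so the compressed level is -23 + 6 = -17 dBFS.
Make-up = target − compressed = -11 − (-17) = 6 dB.

6 dB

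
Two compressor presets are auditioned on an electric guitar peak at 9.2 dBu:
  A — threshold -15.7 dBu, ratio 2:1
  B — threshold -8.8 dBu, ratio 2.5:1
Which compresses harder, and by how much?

A: 24.9 dB over, compressed to 12.45 dB over, so 12.45 dB of GR.
B: 18 dB over, compressed to 7.2 dB over, so 10.8 dB of GR.
Difference: 1.65 dB in favour of A.

A, by 1.65 dB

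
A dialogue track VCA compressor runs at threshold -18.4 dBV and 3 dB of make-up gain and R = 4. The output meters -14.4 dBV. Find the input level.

-14.4 dBV

Before make-up, the level was -14.4 − 3 = -17.4 dBV.
The compressed level sits -17.4 − (-18.4) = 1 dB over threshold.
Undo the ratio: input overshoot = 1 × 4 = 4 dB, giving input = -14.4 dBV.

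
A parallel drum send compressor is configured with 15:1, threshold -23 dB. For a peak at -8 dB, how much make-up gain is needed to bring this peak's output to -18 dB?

4 dB

Without make-up, output = threshold + overshoot/15 = -23 + 1 = -22 dB.
Gap to target: 4 dB.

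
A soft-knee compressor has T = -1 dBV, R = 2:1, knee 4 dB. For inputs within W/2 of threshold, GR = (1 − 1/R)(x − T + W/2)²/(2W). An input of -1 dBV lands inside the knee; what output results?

x − T + W/2 = -1 − (-1) + 2 = 2.
GR = (1 − 1/2) × 2² / 8 = 0.5 × 4 / 8 = 0.25 dB.
Output = -1 − 0.25 = -1.25 dBV.

-1.25 dBV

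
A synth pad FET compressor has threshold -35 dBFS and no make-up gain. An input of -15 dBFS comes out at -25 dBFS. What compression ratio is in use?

2:1

Input overshoot = -15 − (-35) = 20 dB; output overshoot = -25 − (-35) = 10 dB.
Ratio = 20 / 10 = 2.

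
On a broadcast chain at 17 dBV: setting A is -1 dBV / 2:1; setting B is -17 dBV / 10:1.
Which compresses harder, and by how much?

A: overshoot 18 dB → output overshoot 9 dB → GR 9 dB.
B: overshoot 34 dB → output overshoot 3.4 dB → GR 30.6 dB.
B applies 21.6 dB more gain reduction.

B, by 21.6 dB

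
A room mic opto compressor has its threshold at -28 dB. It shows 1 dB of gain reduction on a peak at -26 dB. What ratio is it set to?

Input overshoot = -26 − (-28) = 2 dB.
Output overshoot = 2 − 1 = 1 dB.
Ratio = input overshoot / output overshoot = 2 / 1 = 2.

2:1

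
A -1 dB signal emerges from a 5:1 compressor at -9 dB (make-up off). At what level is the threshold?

-11 dB

Input is 10 dB above T (since output overshoot × R = input overshoot: (-9 − T)·5 = -1 − T gives T = -11 dB).
Check: -11 + (-1 − (-11))/5 = -11 + 2 = -9 dB. ✓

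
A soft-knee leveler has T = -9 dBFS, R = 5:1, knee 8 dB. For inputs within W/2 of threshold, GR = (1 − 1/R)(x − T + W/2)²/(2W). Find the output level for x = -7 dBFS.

-8.8 dBFS

x − T + W/2 = -7 − (-9) + 4 = 6.
GR = (1 − 1/5) × 6² / 16 = 0.8 × 36 / 16 = 1.8 dB.
Output = -7 − 1.8 = -8.8 dBFS.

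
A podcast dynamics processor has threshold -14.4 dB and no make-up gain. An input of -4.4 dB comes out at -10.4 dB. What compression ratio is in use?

Input overshoot = -4.4 − (-14.4) = 10 dB; output overshoot = -10.4 − (-14.4) = 4 dB.
Ratio = 10 / 4 = 2.5.

2.5:1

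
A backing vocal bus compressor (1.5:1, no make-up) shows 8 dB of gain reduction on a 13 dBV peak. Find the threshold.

-11 dBV

Let T be the threshold. Output overshoot = (input overshoot)/R, so 5 − T = (13 − T)/1.5.
1.5·(5 − T) = 13 − T → 0.5·T = 7.5 − 13 = -5.5.
T = -5.5/0.5 = -11 dBV.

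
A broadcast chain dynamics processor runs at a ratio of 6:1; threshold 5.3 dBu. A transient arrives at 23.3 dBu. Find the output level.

8.3 dBu

The input is 18 dB above the 5.3 dBu threshold.
6:1 compression reduces that to 18/6 = 3 dB over.
So the level is 5.3 + 3 = 8.3 dBu.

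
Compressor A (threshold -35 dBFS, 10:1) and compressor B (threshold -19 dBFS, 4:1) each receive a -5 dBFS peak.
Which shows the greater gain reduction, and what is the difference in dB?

A, by 16.5 dB

A: GR = 30 − 30/10 = 27 dB.
B: GR = 14 − 14/4 = 10.5 dB.
A applies 16.5 dB more gain reduction.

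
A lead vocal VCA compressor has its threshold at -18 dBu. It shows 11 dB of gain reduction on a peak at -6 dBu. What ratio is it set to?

Input overshoot = -6 − (-18) = 12 dB.
Output overshoot = 12 − 11 = 1 dB.
Ratio = input overshoot / output overshoot = 12 / 1 = 12.

12:1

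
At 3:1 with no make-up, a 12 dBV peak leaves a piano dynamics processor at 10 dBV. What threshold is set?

9 dBV

Let T be the threshold. Output overshoot = (input overshoot)/R, so 10 − T = (12 − T)/3.
3·(10 − T) = 12 − T → 2·T = 30 − 12 = 18.
T = 18/2 = 9 dBV.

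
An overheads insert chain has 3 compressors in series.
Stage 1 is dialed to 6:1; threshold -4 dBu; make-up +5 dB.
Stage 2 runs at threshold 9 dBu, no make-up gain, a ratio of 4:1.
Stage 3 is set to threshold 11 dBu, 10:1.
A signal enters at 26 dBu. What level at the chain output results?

Stage 1: overshoot 30 dB → 30/6 = 5 dB → 1 dBu; +5 dB make-up → 6 dBu.
Stage 2: 6 dBu ≤ 9 dBu, so stage 2 doesn't engage; output 6 dBu.
Stage 3: below threshold (6 ≤ 11); passes unchanged; output 6 dBu.

6 dBu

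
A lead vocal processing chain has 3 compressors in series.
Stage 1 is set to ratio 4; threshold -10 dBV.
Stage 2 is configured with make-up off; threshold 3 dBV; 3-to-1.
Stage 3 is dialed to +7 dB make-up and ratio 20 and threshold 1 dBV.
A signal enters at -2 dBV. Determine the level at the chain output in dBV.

Stage 1: -2 dBV is 8 dB over -10 dBV; at 4:1 that becomes 2 dB over, giving -8 dBV.
Stage 2: below threshold (-8 ≤ 3); passes unchanged; output -8 dBV.
Stage 3: below threshold (-8 ≤ 1); passes unchanged; make-up brings it to -1 dBV.

-1 dBV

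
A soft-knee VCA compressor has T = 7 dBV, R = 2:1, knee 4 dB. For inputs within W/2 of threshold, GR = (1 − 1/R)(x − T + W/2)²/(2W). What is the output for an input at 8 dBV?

x − T + W/2 = 8 − 7 + 2 = 3.
GR = (1 − 1/2) × 3² / 8 = 0.5 × 9 / 8 = 0.5625 dB.
Output = 8 − 0.5625 = 7.4375 dBV.

7.4375 dBV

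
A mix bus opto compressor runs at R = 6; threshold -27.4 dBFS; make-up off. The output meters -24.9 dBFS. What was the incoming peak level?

-12.4 dBFS

The compressed level sits -24.9 − (-27.4) = 2.5 dB over threshold.
Before 6:1 compression the overshoot was 2.5 × 6 = 15 dB, so input = -27.4 + 15 = -12.4 dBFS.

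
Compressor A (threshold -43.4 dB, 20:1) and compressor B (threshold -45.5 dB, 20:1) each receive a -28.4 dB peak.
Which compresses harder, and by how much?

A: overshoot 15 dB → output overshoot 0.75 dB → GR 14.25 dB.
B: overshoot 17.1 dB → output overshoot 0.855 dB → GR 16.245 dB.
Difference: 1.995 dB in favour of B.

B, by 1.995 dB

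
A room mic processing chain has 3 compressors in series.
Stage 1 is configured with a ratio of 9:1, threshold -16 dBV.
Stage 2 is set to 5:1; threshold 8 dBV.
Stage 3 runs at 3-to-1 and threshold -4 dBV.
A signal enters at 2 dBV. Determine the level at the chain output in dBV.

Stage 1: 2 dBV is 18 dB over -16 dBV; at 9:1 that becomes 2 dB over, giving -14 dBV.
Stage 2: -14 dBV is at or below the 8 dBV threshold — no compression; output -14 dBV.
Stage 3: below threshold (-14 ≤ -4); passes unchanged; output -14 dBV.

-14 dBV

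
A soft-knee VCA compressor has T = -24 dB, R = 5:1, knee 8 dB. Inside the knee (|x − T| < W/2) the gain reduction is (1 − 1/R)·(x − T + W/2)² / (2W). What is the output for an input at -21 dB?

-23.45 dB

x − T + W/2 = -21 − (-24) + 4 = 7.
GR = (1 − 1/5) × 7² / 16 = 0.8 × 49 / 16 = 2.45 dB.
Output = -21 − 2.45 = -23.45 dB.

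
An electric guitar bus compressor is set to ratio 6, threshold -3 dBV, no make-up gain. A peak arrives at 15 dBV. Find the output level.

Overshoot: 15 − (-3) = 18 dB.
At 6:1 the overshoot is divided by 6, leaving 3 dB above threshold.
That puts the output at 0 dBV.

0 dBV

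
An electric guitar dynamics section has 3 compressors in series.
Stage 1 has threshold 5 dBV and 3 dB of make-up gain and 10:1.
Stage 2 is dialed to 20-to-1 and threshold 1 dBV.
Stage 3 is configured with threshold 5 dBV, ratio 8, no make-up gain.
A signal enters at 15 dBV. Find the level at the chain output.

1.4 dBV

Stage 1: overshoot 10 dB → 10/10 = 1 dB → 6 dBV; +3 dB make-up → 9 dBV.
Stage 2: 8 dB above 1 dBV, reduced 20:1 to 0.4 dB above → 1.4 dBV.
Stage 3: 1.4 dBV is at or below the 5 dBV threshold — no compression; output 1.4 dBV.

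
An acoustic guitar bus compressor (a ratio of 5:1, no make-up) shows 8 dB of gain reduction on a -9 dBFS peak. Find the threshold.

Input is 10 dB above T (since output overshoot × R = input overshoot: (-17 − T)·5 = -9 − T gives T = -19 dBFS).
Check: -19 + (-9 − (-19))/5 = -19 + 2 = -17 dBFS. ✓

-19 dBFS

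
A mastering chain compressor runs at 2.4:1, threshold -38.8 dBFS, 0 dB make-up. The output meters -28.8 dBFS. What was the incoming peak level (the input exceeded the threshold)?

That's 10 dB above the -38.8 dBFS threshold.
Input overshoot = R × output overshoot = 24 dB → input = -38.8 + 24 = -14.8 dBFS.

-14.8 dBFS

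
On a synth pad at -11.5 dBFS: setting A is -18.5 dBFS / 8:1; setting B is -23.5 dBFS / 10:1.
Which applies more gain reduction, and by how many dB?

B, by 4.675 dB

A: overshoot 7 dB → output overshoot 0.875 dB → GR 6.125 dB.
B: overshoot 12 dB → output overshoot 1.2 dB → GR 10.8 dB.
Difference: 4.675 dB in favour of B.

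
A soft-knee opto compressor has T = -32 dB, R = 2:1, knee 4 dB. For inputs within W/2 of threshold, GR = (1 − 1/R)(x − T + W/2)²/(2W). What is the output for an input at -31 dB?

-31.5625 dB

x − T + W/2 = -31 − (-32) + 2 = 3.
GR = (1 − 1/2) × 3² / 8 = 0.5 × 9 / 8 = 0.5625 dB.
Output = -31 − 0.5625 = -31.5625 dB.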